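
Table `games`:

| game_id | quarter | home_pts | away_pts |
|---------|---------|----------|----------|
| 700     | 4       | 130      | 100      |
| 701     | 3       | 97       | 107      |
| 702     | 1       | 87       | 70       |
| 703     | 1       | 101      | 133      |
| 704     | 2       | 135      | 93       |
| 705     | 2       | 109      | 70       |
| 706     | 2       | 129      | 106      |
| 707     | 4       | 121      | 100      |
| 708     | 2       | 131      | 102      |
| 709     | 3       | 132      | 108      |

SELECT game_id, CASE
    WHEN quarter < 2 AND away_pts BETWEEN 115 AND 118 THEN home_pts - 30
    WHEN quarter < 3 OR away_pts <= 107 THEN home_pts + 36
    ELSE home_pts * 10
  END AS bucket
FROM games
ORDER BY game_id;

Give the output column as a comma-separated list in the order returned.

166, 133, 123, 137, 171, 145, 165, 157, 167, 1320

game_id=700: quarter < 3 OR away_pts <= 107 → 166
game_id=701: quarter < 3 OR away_pts <= 107 → 133
game_id=702: quarter < 3 OR away_pts <= 107 → 123
game_id=703: quarter < 3 OR away_pts <= 107 → 137
game_id=704: quarter < 3 OR away_pts <= 107 → 171
game_id=705: quarter < 3 OR away_pts <= 107 → 145
game_id=706: quarter < 3 OR away_pts <= 107 → 165
game_id=707: quarter < 3 OR away_pts <= 107 → 157
game_id=708: quarter < 3 OR away_pts <= 107 → 167
game_id=709: ELSE → 1320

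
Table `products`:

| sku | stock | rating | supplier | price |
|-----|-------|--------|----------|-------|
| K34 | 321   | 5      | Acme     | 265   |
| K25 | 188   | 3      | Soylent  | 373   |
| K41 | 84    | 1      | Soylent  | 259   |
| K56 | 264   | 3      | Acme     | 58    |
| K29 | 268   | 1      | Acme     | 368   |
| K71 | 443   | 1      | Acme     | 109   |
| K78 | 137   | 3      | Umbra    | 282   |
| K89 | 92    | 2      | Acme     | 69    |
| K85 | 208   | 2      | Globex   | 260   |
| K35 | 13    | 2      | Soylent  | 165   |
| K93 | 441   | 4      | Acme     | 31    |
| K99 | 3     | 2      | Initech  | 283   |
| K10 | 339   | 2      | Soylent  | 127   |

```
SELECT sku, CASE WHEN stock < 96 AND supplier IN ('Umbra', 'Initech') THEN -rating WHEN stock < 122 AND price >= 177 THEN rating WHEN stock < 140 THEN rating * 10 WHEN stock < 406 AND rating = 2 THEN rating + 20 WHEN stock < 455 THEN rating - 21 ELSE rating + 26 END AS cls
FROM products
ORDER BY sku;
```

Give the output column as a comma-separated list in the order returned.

sku=K10: stock < 406 AND rating = 2 → 22
sku=K25: stock < 455 → -18
sku=K29: stock < 455 → -20
sku=K34: stock < 455 → -16
sku=K35: stock < 140 → 20
sku=K41: stock < 122 AND price >= 177 → 1
sku=K56: stock < 455 → -18
sku=K71: stock < 455 → -20
sku=K78: stock < 140 → 30
sku=K85: stock < 406 AND rating = 2 → 22
sku=K89: stock < 140 → 20
sku=K93: stock < 455 → -17
sku=K99: stock < 96 AND supplier IN ('Umbra', 'Initech') → -2

22, -18, -20, -16, 20, 1, -18, -20, 30, 22, 20, -17, -2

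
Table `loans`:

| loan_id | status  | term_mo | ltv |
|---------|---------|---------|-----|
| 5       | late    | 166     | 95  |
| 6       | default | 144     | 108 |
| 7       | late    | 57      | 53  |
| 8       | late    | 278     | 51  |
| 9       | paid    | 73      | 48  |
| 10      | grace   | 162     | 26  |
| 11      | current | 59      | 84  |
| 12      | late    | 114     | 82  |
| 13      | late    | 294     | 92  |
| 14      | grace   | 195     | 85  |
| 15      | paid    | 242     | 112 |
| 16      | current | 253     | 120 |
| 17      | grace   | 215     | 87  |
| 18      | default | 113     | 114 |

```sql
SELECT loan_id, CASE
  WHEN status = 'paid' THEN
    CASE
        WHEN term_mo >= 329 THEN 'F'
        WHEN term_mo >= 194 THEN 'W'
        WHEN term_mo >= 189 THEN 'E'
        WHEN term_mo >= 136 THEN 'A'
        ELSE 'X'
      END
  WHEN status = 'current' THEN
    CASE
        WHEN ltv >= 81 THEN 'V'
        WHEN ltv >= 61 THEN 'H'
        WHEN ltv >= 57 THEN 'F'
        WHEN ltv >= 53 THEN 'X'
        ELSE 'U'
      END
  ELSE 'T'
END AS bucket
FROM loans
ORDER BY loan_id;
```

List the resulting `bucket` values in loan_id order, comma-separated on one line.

loan_id=5: status='late' → outer ELSE → T
loan_id=6: status='default' → outer ELSE → T
loan_id=7: status='late' → outer ELSE → T
loan_id=8: status='late' → outer ELSE → T
loan_id=9: status='paid' → inner[ELSE] → X
loan_id=10: status='grace' → outer ELSE → T
loan_id=11: status='current' → inner[ltv >= 81] → V
loan_id=12: status='late' → outer ELSE → T
loan_id=13: status='late' → outer ELSE → T
loan_id=14: status='grace' → outer ELSE → T
loan_id=15: status='paid' → inner[term_mo >= 194] → W
loan_id=16: status='current' → inner[ltv >= 81] → V
loan_id=17: status='grace' → outer ELSE → T
loan_id=18: status='default' → outer ELSE → T

T, T, T, T, X, T, V, T, T, T, W, V, T, T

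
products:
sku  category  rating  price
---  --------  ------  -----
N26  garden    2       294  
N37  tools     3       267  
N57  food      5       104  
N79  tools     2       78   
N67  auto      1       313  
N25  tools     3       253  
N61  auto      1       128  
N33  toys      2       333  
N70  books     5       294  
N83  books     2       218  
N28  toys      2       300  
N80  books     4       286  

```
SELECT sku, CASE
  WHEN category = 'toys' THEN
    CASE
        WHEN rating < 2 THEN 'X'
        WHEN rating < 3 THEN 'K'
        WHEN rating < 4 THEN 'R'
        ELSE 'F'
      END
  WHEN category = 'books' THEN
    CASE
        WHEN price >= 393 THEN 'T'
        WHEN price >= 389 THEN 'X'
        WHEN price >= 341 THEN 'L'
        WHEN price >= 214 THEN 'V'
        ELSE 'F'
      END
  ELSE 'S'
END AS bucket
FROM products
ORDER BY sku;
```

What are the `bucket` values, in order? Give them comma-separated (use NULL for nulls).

sku=N25: category='tools' → outer ELSE → S
sku=N26: category='garden' → outer ELSE → S
sku=N28: category='toys' → inner[rating < 3] → K
sku=N33: category='toys' → inner[rating < 3] → K
sku=N37: category='tools' → outer ELSE → S
sku=N57: category='food' → outer ELSE → S
sku=N61: category='auto' → outer ELSE → S
sku=N67: category='auto' → outer ELSE → S
sku=N70: category='books' → inner[price >= 214] → V
sku=N79: category='tools' → outer ELSE → S
sku=N80: category='books' → inner[price >= 214] → V
sku=N83: category='books' → inner[price >= 214] → V

S, S, K, K, S, S, S, S, V, S, V, V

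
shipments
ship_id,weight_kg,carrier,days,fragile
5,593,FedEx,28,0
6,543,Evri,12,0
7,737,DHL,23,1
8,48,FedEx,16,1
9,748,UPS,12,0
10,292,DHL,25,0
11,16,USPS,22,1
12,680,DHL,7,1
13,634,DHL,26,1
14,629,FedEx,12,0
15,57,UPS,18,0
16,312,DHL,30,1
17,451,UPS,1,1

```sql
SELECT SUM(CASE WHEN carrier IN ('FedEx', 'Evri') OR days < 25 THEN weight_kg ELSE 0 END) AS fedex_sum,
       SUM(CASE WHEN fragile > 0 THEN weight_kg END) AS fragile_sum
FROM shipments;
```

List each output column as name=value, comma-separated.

[fedex_sum: carrier IN ('FedEx', 'Evri') OR days < 25]
ship_id=5: ✓ → 593
ship_id=6: ✓ → 543
ship_id=7: ✓ → 737
ship_id=8: ✓ → 48
ship_id=9: ✓ → 748
ship_id=10: ✗
ship_id=11: ✓ → 16
ship_id=12: ✓ → 680
ship_id=13: ✗
ship_id=14: ✓ → 629
ship_id=15: ✓ → 57
ship_id=16: ✗
ship_id=17: ✓ → 451
fedex_sum = 593 + 543 + 737 + 48 + 748 + 16 + 680 + 629 + 57 + 451 = 4502
—
[fragile_sum: fragile > 0]
ship_id=5: ✗
ship_id=6: ✗
ship_id=7: ✓ → 737
ship_id=8: ✓ → 48
ship_id=9: ✗
ship_id=10: ✗
ship_id=11: ✓ → 16
ship_id=12: ✓ → 680
ship_id=13: ✓ → 634
ship_id=14: ✗
ship_id=15: ✗
ship_id=16: ✓ → 312
ship_id=17: ✓ → 451
fragile_sum = 737 + 48 + 16 + 680 + 634 + 312 + 451 = 2878

fedex_sum=4502, fragile_sum=2878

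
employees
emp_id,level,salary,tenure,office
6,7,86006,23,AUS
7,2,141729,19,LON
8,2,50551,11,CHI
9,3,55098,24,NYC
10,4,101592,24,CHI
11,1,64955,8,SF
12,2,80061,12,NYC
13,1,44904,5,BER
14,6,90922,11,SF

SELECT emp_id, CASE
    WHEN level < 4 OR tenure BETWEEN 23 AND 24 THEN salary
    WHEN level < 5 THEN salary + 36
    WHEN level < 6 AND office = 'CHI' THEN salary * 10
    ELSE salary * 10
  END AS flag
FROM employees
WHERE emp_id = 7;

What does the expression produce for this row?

emp_id = 7: level=2, salary=141729, tenure=19, office=LON.
level < 4 OR tenure BETWEEN 23 AND 24 → true → 141729

141729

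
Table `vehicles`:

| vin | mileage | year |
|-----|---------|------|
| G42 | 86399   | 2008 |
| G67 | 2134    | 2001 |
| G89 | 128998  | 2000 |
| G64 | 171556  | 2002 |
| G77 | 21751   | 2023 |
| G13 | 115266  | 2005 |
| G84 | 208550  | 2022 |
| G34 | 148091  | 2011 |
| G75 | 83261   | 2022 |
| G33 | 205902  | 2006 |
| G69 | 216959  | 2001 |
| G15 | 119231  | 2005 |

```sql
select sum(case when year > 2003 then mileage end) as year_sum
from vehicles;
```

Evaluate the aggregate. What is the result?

vin=G42: ✓ → 86399
vin=G67: ✗
vin=G89: ✗
vin=G64: ✗
vin=G77: ✓ → 21751
vin=G13: ✓ → 115266
vin=G84: ✓ → 208550
vin=G34: ✓ → 148091
vin=G75: ✓ → 83261
vin=G33: ✓ → 205902
vin=G69: ✗
vin=G15: ✓ → 119231
year_sum = 86399 + 21751 + 115266 + 208550 + 148091 + 83261 + 205902 + 119231 = 988451

988451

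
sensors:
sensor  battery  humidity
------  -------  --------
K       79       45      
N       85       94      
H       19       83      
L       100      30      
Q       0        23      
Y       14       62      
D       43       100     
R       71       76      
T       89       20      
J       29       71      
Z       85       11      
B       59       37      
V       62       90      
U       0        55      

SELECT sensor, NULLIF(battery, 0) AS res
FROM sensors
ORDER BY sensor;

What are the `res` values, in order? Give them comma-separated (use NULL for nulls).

59, 43, 19, 29, 79, 100, 85, NULL, 71, 89, NULL, 62, 14, 85

sensor=B: battery=59 vs 0: differ → 59
sensor=D: battery=43 vs 0: differ → 43
sensor=H: battery=19 vs 0: differ → 19
sensor=J: battery=29 vs 0: differ → 29
sensor=K: battery=79 vs 0: differ → 79
sensor=L: battery=100 vs 0: differ → 100
sensor=N: battery=85 vs 0: differ → 85
sensor=Q: battery=0 vs 0: equal → NULL
sensor=R: battery=71 vs 0: differ → 71
sensor=T: battery=89 vs 0: differ → 89
sensor=U: battery=0 vs 0: equal → NULL
sensor=V: battery=62 vs 0: differ → 62
sensor=Y: battery=14 vs 0: differ → 14
sensor=Z: battery=85 vs 0: differ → 85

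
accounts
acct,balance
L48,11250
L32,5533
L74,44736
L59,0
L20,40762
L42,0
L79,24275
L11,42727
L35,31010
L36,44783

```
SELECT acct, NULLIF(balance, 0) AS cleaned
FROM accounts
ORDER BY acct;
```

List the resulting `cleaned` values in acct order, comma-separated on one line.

acct=L11: balance=42727 vs 0: differ → 42727
acct=L20: balance=40762 vs 0: differ → 40762
acct=L32: balance=5533 vs 0: differ → 5533
acct=L35: balance=31010 vs 0: differ → 31010
acct=L36: balance=44783 vs 0: differ → 44783
acct=L42: balance=0 vs 0: equal → NULL
acct=L48: balance=11250 vs 0: differ → 11250
acct=L59: balance=0 vs 0: equal → NULL
acct=L74: balance=44736 vs 0: differ → 44736
acct=L79: balance=24275 vs 0: differ → 24275

42727, 40762, 5533, 31010, 44783, NULL, 11250, NULL, 44736, 24275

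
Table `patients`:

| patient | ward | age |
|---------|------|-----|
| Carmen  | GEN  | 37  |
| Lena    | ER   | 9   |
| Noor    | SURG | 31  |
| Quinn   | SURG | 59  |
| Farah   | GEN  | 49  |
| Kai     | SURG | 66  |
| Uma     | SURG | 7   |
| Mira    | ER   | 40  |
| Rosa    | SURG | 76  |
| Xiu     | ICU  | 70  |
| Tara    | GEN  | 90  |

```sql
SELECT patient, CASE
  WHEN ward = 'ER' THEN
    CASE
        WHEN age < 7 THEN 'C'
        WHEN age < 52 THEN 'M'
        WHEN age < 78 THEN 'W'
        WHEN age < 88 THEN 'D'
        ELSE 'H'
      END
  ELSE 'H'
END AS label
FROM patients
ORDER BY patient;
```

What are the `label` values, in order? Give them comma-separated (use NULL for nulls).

H, H, H, M, M, H, H, H, H, H, H

patient=Carmen: ward='GEN' → outer ELSE → H
patient=Farah: ward='GEN' → outer ELSE → H
patient=Kai: ward='SURG' → outer ELSE → H
patient=Lena: ward='ER' → inner[age < 52] → M
patient=Mira: ward='ER' → inner[age < 52] → M
patient=Noor: ward='SURG' → outer ELSE → H
patient=Quinn: ward='SURG' → outer ELSE → H
patient=Rosa: ward='SURG' → outer ELSE → H
patient=Tara: ward='GEN' → outer ELSE → H
patient=Uma: ward='SURG' → outer ELSE → H
patient=Xiu: ward='ICU' → outer ELSE → H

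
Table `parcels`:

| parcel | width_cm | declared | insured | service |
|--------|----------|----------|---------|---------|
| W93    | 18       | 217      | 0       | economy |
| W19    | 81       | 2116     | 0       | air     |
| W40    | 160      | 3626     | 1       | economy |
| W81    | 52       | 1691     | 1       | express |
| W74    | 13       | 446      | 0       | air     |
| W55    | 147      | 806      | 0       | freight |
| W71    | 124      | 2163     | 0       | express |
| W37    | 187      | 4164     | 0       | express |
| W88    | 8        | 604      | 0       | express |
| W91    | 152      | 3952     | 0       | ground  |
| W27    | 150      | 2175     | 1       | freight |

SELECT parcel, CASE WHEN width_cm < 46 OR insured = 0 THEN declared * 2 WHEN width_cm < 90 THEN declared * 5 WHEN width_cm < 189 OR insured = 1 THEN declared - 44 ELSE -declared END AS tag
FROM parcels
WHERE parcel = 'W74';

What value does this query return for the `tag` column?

892

parcel = W74: width_cm=13, declared=446, insured=0, service=air.
width_cm < 46 OR insured = 0 → true → 892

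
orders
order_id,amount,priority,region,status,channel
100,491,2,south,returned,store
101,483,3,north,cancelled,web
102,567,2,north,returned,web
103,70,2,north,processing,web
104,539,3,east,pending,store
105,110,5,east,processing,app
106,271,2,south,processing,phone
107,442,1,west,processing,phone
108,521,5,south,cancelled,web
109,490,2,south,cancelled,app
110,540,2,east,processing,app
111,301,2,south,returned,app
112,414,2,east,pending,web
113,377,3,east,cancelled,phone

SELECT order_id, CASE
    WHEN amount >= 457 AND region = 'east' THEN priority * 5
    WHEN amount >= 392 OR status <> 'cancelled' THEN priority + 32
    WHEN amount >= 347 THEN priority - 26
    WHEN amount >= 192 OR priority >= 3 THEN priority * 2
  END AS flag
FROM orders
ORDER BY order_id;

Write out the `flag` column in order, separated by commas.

order_id=100: amount >= 392 OR status <> 'cancelled' → 34
order_id=101: amount >= 392 OR status <> 'cancelled' → 35
order_id=102: amount >= 392 OR status <> 'cancelled' → 34
order_id=103: amount >= 392 OR status <> 'cancelled' → 34
order_id=104: amount >= 457 AND region = 'east' → 15
order_id=105: amount >= 392 OR status <> 'cancelled' → 37
order_id=106: amount >= 392 OR status <> 'cancelled' → 34
order_id=107: amount >= 392 OR status <> 'cancelled' → 33
order_id=108: amount >= 392 OR status <> 'cancelled' → 37
order_id=109: amount >= 392 OR status <> 'cancelled' → 34
order_id=110: amount >= 457 AND region = 'east' → 10
order_id=111: amount >= 392 OR status <> 'cancelled' → 34
order_id=112: amount >= 392 OR status <> 'cancelled' → 34
order_id=113: amount >= 347 → -23

34, 35, 34, 34, 15, 37, 34, 33, 37, 34, 10, 34, 34, -23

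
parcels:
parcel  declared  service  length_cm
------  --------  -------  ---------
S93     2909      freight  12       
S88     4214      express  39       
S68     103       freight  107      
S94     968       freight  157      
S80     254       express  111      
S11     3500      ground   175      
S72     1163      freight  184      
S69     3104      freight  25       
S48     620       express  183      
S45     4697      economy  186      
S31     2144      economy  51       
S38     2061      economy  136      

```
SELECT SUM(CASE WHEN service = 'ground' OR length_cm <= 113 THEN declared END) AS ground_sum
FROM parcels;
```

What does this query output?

parcel=S93: ✓ → 2909
parcel=S88: ✓ → 4214
parcel=S68: ✓ → 103
parcel=S94: ✗
parcel=S80: ✓ → 254
parcel=S11: ✓ → 3500
parcel=S72: ✗
parcel=S69: ✓ → 3104
parcel=S48: ✗
parcel=S45: ✗
parcel=S31: ✓ → 2144
parcel=S38: ✗
ground_sum = 2909 + 4214 + 103 + 254 + 3500 + 3104 + 2144 = 16228

16228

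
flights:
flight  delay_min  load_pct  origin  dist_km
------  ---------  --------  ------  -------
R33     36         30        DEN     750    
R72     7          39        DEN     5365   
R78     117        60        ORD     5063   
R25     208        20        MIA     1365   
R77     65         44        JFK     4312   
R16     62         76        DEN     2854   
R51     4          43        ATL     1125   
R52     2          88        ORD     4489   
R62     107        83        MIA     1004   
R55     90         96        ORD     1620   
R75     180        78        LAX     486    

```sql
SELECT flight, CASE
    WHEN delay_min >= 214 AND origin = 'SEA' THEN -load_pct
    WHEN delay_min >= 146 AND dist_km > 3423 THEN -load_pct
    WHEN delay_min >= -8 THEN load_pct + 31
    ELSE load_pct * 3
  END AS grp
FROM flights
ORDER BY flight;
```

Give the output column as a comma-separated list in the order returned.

107, 51, 61, 74, 119, 127, 114, 70, 109, 75, 91

flight=R16: delay_min >= -8 → 107
flight=R25: delay_min >= -8 → 51
flight=R33: delay_min >= -8 → 61
flight=R51: delay_min >= -8 → 74
flight=R52: delay_min >= -8 → 119
flight=R55: delay_min >= -8 → 127
flight=R62: delay_min >= -8 → 114
flight=R72: delay_min >= -8 → 70
flight=R75: delay_min >= -8 → 109
flight=R77: delay_min >= -8 → 75
flight=R78: delay_min >= -8 → 91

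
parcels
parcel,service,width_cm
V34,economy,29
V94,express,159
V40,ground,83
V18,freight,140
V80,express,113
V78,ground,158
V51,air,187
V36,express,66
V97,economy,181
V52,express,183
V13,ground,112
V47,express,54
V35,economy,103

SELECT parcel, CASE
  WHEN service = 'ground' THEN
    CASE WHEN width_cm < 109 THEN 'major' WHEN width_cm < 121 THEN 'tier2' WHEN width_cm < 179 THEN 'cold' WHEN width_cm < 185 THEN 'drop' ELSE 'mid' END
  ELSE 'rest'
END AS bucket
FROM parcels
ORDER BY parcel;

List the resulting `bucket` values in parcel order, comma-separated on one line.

parcel=V13: service='ground' → inner[width_cm < 121] → tier2
parcel=V18: service='freight' → outer ELSE → rest
parcel=V34: service='economy' → outer ELSE → rest
parcel=V35: service='economy' → outer ELSE → rest
parcel=V36: service='express' → outer ELSE → rest
parcel=V40: service='ground' → inner[width_cm < 109] → major
parcel=V47: service='express' → outer ELSE → rest
parcel=V51: service='air' → outer ELSE → rest
parcel=V52: service='express' → outer ELSE → rest
parcel=V78: service='ground' → inner[width_cm < 179] → cold
parcel=V80: service='express' → outer ELSE → rest
parcel=V94: service='express' → outer ELSE → rest
parcel=V97: service='economy' → outer ELSE → rest

tier2, rest, rest, rest, rest, major, rest, rest, rest, cold, rest, rest, rest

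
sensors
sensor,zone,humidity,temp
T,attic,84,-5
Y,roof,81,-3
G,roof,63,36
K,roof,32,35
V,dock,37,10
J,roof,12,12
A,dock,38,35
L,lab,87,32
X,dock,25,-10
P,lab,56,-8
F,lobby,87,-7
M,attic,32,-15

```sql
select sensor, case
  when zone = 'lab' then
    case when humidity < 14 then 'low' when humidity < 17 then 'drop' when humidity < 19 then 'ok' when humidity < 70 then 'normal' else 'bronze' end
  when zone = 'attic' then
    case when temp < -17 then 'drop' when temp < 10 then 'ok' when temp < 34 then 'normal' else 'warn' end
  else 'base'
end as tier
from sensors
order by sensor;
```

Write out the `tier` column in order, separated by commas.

sensor=A: zone='dock' → outer ELSE → base
sensor=F: zone='lobby' → outer ELSE → base
sensor=G: zone='roof' → outer ELSE → base
sensor=J: zone='roof' → outer ELSE → base
sensor=K: zone='roof' → outer ELSE → base
sensor=L: zone='lab' → inner[ELSE] → bronze
sensor=M: zone='attic' → inner[temp < 10] → ok
sensor=P: zone='lab' → inner[humidity < 70] → normal
sensor=T: zone='attic' → inner[temp < 10] → ok
sensor=V: zone='dock' → outer ELSE → base
sensor=X: zone='dock' → outer ELSE → base
sensor=Y: zone='roof' → outer ELSE → base

base, base, base, base, base, bronze, ok, normal, ok, base, base, base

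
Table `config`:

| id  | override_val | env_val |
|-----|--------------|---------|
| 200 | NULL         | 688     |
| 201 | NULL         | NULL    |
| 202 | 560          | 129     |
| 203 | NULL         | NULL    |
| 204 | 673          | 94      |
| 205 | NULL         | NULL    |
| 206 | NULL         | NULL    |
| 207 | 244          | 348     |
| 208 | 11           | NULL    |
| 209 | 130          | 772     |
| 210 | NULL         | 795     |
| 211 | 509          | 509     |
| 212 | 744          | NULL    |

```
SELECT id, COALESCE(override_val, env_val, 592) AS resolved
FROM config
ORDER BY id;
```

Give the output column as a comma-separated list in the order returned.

id=200: override_val=NULL, env_val=688 → 688
id=201: override_val=NULL, env_val=NULL, → literal 592 → 592
id=202: override_val=560 → 560
id=203: override_val=NULL, env_val=NULL, → literal 592 → 592
id=204: override_val=673 → 673
id=205: override_val=NULL, env_val=NULL, → literal 592 → 592
id=206: override_val=NULL, env_val=NULL, → literal 592 → 592
id=207: override_val=244 → 244
id=208: override_val=11 → 11
id=209: override_val=130 → 130
id=210: override_val=NULL, env_val=795 → 795
id=211: override_val=509 → 509
id=212: override_val=744 → 744

688, 592, 560, 592, 673, 592, 592, 244, 11, 130, 795, 509, 744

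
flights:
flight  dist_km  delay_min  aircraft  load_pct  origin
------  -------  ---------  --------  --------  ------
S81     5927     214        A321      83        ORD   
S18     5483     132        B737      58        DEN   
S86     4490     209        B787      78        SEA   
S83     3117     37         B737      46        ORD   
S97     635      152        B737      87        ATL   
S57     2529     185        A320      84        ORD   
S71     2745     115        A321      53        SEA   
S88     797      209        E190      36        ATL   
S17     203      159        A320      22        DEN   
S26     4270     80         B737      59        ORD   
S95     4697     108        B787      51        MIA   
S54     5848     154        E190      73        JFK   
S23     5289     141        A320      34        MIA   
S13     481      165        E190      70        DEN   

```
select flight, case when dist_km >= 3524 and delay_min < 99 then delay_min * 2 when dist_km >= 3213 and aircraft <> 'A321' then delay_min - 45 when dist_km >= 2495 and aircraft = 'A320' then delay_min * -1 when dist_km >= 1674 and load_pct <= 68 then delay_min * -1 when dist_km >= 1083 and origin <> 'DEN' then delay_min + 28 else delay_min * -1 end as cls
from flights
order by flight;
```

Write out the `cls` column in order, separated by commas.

flight=S13: ELSE → -165
flight=S17: ELSE → -159
flight=S18: dist_km >= 3213 and aircraft <> 'A321' → 87
flight=S23: dist_km >= 3213 and aircraft <> 'A321' → 96
flight=S26: dist_km >= 3524 and delay_min < 99 → 160
flight=S54: dist_km >= 3213 and aircraft <> 'A321' → 109
flight=S57: dist_km >= 2495 and aircraft = 'A320' → -185
flight=S71: dist_km >= 1674 and load_pct <= 68 → -115
flight=S81: dist_km >= 1083 and origin <> 'DEN' → 242
flight=S83: dist_km >= 1674 and load_pct <= 68 → -37
flight=S86: dist_km >= 3213 and aircraft <> 'A321' → 164
flight=S88: ELSE → -209
flight=S95: dist_km >= 3213 and aircraft <> 'A321' → 63
flight=S97: ELSE → -152

-165, -159, 87, 96, 160, 109, -185, -115, 242, -37, 164, -209, 63, -152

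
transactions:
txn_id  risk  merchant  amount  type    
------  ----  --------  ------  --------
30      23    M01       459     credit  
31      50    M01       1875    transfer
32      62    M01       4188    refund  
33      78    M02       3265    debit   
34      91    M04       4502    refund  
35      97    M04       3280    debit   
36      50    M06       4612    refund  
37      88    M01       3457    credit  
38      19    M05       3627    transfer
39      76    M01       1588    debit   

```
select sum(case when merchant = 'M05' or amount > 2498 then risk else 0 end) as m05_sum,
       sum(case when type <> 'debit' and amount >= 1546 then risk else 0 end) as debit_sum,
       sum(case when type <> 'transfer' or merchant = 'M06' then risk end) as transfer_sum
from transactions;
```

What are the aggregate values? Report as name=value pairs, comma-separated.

[m05_sum: merchant = 'M05' or amount > 2498]
txn_id=30: ✗
txn_id=31: ✗
txn_id=32: ✓ → 62
txn_id=33: ✓ → 78
txn_id=34: ✓ → 91
txn_id=35: ✓ → 97
txn_id=36: ✓ → 50
txn_id=37: ✓ → 88
txn_id=38: ✓ → 19
txn_id=39: ✗
m05_sum = 62 + 78 + 91 + 97 + 50 + 88 + 19 = 485
—
[debit_sum: type <> 'debit' and amount >= 1546]
txn_id=30: ✗
txn_id=31: ✓ → 50
txn_id=32: ✓ → 62
txn_id=33: ✗
txn_id=34: ✓ → 91
txn_id=35: ✗
txn_id=36: ✓ → 50
txn_id=37: ✓ → 88
txn_id=38: ✓ → 19
txn_id=39: ✗
debit_sum = 50 + 62 + 91 + 50 + 88 + 19 = 360
—
[transfer_sum: type <> 'transfer' or merchant = 'M06']
txn_id=30: ✓ → 23
txn_id=31: ✗
txn_id=32: ✓ → 62
txn_id=33: ✓ → 78
txn_id=34: ✓ → 91
txn_id=35: ✓ → 97
txn_id=36: ✓ → 50
txn_id=37: ✓ → 88
txn_id=38: ✗
txn_id=39: ✓ → 76
transfer_sum = 23 + 62 + 78 + 91 + 97 + 50 + 88 + 76 = 565

m05_sum=485, debit_sum=360, transfer_sum=565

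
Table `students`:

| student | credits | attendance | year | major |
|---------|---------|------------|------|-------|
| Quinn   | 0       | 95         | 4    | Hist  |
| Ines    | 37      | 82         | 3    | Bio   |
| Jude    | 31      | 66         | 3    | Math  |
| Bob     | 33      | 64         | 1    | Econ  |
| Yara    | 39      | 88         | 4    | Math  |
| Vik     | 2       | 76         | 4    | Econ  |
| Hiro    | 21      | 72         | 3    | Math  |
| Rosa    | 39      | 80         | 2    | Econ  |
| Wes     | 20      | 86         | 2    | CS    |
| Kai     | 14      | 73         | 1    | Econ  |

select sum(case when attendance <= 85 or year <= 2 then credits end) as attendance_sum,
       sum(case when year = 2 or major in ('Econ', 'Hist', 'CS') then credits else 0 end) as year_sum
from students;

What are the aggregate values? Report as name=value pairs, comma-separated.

attendance_sum=197, year_sum=108

[attendance_sum: attendance <= 85 or year <= 2]
student=Quinn: ✗
student=Ines: ✓ → 37
student=Jude: ✓ → 31
student=Bob: ✓ → 33
student=Yara: ✗
student=Vik: ✓ → 2
student=Hiro: ✓ → 21
student=Rosa: ✓ → 39
student=Wes: ✓ → 20
student=Kai: ✓ → 14
attendance_sum = 37 + 31 + 33 + 2 + 21 + 39 + 20 + 14 = 197
—
[year_sum: year = 2 or major in ('Econ', 'Hist', 'CS')]
student=Quinn: ✓ → 0
student=Ines: ✗
student=Jude: ✗
student=Bob: ✓ → 33
student=Yara: ✗
student=Vik: ✓ → 2
student=Hiro: ✗
student=Rosa: ✓ → 39
student=Wes: ✓ → 20
student=Kai: ✓ → 14
year_sum = 33 + 2 + 39 + 20 + 14 = 108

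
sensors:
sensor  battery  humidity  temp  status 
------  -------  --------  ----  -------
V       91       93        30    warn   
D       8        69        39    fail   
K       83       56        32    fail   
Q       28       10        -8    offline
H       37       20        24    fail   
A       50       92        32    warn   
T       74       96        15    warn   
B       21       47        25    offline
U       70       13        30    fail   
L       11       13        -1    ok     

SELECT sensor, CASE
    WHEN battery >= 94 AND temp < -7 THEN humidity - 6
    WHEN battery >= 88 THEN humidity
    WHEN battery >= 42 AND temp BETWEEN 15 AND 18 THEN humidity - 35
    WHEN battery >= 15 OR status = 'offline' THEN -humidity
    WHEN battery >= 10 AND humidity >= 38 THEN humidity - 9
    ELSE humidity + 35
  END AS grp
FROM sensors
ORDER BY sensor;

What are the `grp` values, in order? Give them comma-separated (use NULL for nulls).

sensor=A: battery >= 15 OR status = 'offline' → -92
sensor=B: battery >= 15 OR status = 'offline' → -47
sensor=D: ELSE → 104
sensor=H: battery >= 15 OR status = 'offline' → -20
sensor=K: battery >= 15 OR status = 'offline' → -56
sensor=L: ELSE → 48
sensor=Q: battery >= 15 OR status = 'offline' → -10
sensor=T: battery >= 42 AND temp BETWEEN 15 AND 18 → 61
sensor=U: battery >= 15 OR status = 'offline' → -13
sensor=V: battery >= 88 → 93

-92, -47, 104, -20, -56, 48, -10, 61, -13, 93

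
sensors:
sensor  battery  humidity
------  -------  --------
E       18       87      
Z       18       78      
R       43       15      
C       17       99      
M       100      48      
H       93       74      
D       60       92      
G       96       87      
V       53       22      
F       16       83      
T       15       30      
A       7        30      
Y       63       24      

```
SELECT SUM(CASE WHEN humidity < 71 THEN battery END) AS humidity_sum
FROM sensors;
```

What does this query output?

281

sensor=E: ✗
sensor=Z: ✗
sensor=R: ✓ → 43
sensor=C: ✗
sensor=M: ✓ → 100
sensor=H: ✗
sensor=D: ✗
sensor=G: ✗
sensor=V: ✓ → 53
sensor=F: ✗
sensor=T: ✓ → 15
sensor=A: ✓ → 7
sensor=Y: ✓ → 63
humidity_sum = 43 + 100 + 53 + 15 + 7 + 63 = 281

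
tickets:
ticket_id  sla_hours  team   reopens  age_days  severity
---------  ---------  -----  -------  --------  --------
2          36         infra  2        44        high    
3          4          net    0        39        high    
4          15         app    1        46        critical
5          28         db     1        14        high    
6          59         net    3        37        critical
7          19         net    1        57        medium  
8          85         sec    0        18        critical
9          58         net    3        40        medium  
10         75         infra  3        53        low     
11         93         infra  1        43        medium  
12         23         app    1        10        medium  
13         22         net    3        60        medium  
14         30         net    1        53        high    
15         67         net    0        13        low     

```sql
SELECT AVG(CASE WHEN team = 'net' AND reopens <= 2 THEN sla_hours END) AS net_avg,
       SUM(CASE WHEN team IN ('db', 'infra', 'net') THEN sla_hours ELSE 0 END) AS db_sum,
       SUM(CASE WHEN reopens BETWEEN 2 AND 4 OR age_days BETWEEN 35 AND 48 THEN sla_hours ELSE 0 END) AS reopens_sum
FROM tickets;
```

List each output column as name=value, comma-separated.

[net_avg: team = 'net' AND reopens <= 2]
ticket_id=2: ✗
ticket_id=3: ✓ → 4
ticket_id=4: ✗
ticket_id=5: ✗
ticket_id=6: ✗
ticket_id=7: ✓ → 19
ticket_id=8: ✗
ticket_id=9: ✗
ticket_id=10: ✗
ticket_id=11: ✗
ticket_id=12: ✗
ticket_id=13: ✗
ticket_id=14: ✓ → 30
ticket_id=15: ✓ → 67
net_avg = (4 + 19 + 30 + 67) / 4 = 30
—
[db_sum: team IN ('db', 'infra', 'net')]
ticket_id=2: ✓ → 36
ticket_id=3: ✓ → 4
ticket_id=4: ✗
ticket_id=5: ✓ → 28
ticket_id=6: ✓ → 59
ticket_id=7: ✓ → 19
ticket_id=8: ✗
ticket_id=9: ✓ → 58
ticket_id=10: ✓ → 75
ticket_id=11: ✓ → 93
ticket_id=12: ✗
ticket_id=13: ✓ → 22
ticket_id=14: ✓ → 30
ticket_id=15: ✓ → 67
db_sum = 36 + 4 + 28 + 59 + 19 + 58 + 75 + 93 + 22 + 30 + 67 = 491
—
[reopens_sum: reopens BETWEEN 2 AND 4 OR age_days BETWEEN 35 AND 48]
ticket_id=2: ✓ → 36
ticket_id=3: ✓ → 4
ticket_id=4: ✓ → 15
ticket_id=5: ✗
ticket_id=6: ✓ → 59
ticket_id=7: ✗
ticket_id=8: ✗
ticket_id=9: ✓ → 58
ticket_id=10: ✓ → 75
ticket_id=11: ✓ → 93
ticket_id=12: ✗
ticket_id=13: ✓ → 22
ticket_id=14: ✗
ticket_id=15: ✗
reopens_sum = 36 + 4 + 15 + 59 + 58 + 75 + 93 + 22 = 362

net_avg=30, db_sum=491, reopens_sum=362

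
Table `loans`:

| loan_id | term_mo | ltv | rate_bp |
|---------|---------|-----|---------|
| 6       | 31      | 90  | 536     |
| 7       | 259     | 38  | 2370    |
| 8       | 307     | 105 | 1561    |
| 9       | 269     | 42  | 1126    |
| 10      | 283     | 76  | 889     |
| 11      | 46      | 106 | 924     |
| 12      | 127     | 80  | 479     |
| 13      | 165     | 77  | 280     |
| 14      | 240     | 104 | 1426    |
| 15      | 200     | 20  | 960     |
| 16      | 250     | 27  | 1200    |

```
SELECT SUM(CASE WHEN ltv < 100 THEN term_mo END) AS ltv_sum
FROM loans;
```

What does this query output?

1584

loan_id=6: ✓ → 31
loan_id=7: ✓ → 259
loan_id=8: ✗
loan_id=9: ✓ → 269
loan_id=10: ✓ → 283
loan_id=11: ✗
loan_id=12: ✓ → 127
loan_id=13: ✓ → 165
loan_id=14: ✗
loan_id=15: ✓ → 200
loan_id=16: ✓ → 250
ltv_sum = 31 + 259 + 269 + 283 + 127 + 165 + 200 + 250 = 1584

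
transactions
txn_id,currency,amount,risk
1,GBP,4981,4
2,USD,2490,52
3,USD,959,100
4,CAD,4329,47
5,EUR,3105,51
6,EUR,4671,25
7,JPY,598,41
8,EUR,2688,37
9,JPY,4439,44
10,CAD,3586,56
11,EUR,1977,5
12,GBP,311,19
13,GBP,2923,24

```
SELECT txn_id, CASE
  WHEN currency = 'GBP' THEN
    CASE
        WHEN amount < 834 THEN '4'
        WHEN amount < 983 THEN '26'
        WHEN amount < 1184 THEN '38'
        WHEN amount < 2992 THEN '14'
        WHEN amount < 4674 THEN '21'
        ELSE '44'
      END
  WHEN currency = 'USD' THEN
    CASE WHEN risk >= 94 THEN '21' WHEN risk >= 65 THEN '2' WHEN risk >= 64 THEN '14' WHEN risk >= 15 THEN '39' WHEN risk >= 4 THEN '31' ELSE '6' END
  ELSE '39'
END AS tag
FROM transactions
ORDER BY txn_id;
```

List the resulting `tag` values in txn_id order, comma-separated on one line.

44, 39, 21, 39, 39, 39, 39, 39, 39, 39, 39, 4, 14

txn_id=1: currency='GBP' → inner[ELSE] → 44
txn_id=2: currency='USD' → inner[risk >= 15] → 39
txn_id=3: currency='USD' → inner[risk >= 94] → 21
txn_id=4: currency='CAD' → outer ELSE → 39
txn_id=5: currency='EUR' → outer ELSE → 39
txn_id=6: currency='EUR' → outer ELSE → 39
txn_id=7: currency='JPY' → outer ELSE → 39
txn_id=8: currency='EUR' → outer ELSE → 39
txn_id=9: currency='JPY' → outer ELSE → 39
txn_id=10: currency='CAD' → outer ELSE → 39
txn_id=11: currency='EUR' → outer ELSE → 39
txn_id=12: currency='GBP' → inner[amount < 834] → 4
txn_id=13: currency='GBP' → inner[amount < 2992] → 14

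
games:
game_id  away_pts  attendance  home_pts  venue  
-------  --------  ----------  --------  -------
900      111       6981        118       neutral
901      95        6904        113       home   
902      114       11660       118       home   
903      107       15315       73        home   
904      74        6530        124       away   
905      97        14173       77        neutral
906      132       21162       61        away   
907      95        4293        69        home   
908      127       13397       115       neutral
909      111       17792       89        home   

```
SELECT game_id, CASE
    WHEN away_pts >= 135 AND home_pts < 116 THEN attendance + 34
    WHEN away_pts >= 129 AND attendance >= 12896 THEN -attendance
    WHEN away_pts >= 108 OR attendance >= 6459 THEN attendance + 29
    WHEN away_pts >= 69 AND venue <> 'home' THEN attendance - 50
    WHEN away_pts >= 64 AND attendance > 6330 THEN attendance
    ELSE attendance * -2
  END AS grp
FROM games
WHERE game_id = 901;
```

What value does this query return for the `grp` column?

game_id = 901: away_pts=95, attendance=6904, home_pts=113, venue=home.
away_pts >= 135 AND home_pts < 116 → false
away_pts >= 129 AND attendance >= 12896 → false
away_pts >= 108 OR attendance >= 6459 → true → 6933

6933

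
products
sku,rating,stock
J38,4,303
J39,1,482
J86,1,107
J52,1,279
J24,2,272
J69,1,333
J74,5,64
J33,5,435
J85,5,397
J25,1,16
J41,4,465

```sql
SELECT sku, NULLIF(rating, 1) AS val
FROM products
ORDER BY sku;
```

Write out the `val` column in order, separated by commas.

sku=J24: rating=2 vs 1: differ → 2
sku=J25: rating=1 vs 1: equal → NULL
sku=J33: rating=5 vs 1: differ → 5
sku=J38: rating=4 vs 1: differ → 4
sku=J39: rating=1 vs 1: equal → NULL
sku=J41: rating=4 vs 1: differ → 4
sku=J52: rating=1 vs 1: equal → NULL
sku=J69: rating=1 vs 1: equal → NULL
sku=J74: rating=5 vs 1: differ → 5
sku=J85: rating=5 vs 1: differ → 5
sku=J86: rating=1 vs 1: equal → NULL

2, NULL, 5, 4, NULL, 4, NULL, NULL, 5, 5, NULL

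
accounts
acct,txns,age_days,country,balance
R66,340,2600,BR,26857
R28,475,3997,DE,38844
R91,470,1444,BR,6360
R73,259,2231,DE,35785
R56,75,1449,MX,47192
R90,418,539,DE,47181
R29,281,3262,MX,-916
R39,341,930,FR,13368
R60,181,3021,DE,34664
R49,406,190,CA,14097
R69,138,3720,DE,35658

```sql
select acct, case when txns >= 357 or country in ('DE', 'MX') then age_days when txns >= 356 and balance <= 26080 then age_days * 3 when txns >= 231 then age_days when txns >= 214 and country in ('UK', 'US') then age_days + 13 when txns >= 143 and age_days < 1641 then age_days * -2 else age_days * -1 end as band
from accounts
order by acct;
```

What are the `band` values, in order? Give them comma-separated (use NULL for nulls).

acct=R28: txns >= 357 or country in ('DE', 'MX') → 3997
acct=R29: txns >= 357 or country in ('DE', 'MX') → 3262
acct=R39: txns >= 231 → 930
acct=R49: txns >= 357 or country in ('DE', 'MX') → 190
acct=R56: txns >= 357 or country in ('DE', 'MX') → 1449
acct=R60: txns >= 357 or country in ('DE', 'MX') → 3021
acct=R66: txns >= 231 → 2600
acct=R69: txns >= 357 or country in ('DE', 'MX') → 3720
acct=R73: txns >= 357 or country in ('DE', 'MX') → 2231
acct=R90: txns >= 357 or country in ('DE', 'MX') → 539
acct=R91: txns >= 357 or country in ('DE', 'MX') → 1444

3997, 3262, 930, 190, 1449, 3021, 2600, 3720, 2231, 539, 1444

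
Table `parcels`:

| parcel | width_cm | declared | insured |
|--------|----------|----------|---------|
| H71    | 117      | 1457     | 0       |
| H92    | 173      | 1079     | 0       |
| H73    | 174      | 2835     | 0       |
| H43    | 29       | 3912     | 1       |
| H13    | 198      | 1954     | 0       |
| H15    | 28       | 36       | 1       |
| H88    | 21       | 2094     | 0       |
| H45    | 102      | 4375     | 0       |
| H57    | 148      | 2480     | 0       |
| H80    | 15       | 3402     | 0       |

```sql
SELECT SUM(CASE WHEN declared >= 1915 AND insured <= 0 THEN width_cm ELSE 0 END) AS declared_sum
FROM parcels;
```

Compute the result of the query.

parcel=H71: ✗
parcel=H92: ✗
parcel=H73: ✓ → 174
parcel=H43: ✗
parcel=H13: ✓ → 198
parcel=H15: ✗
parcel=H88: ✓ → 21
parcel=H45: ✓ → 102
parcel=H57: ✓ → 148
parcel=H80: ✓ → 15
declared_sum = 174 + 198 + 21 + 102 + 148 + 15 = 658

658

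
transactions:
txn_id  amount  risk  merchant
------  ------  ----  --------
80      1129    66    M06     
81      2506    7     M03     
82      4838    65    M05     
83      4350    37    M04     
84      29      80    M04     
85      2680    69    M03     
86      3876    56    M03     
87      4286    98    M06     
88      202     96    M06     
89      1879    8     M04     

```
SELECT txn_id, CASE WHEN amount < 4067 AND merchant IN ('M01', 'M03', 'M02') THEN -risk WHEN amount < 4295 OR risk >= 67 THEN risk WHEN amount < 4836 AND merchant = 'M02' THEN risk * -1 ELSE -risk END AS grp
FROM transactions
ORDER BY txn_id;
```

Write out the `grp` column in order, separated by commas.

66, -7, -65, -37, 80, -69, -56, 98, 96, 8

txn_id=80: amount < 4295 OR risk >= 67 → 66
txn_id=81: amount < 4067 AND merchant IN ('M01', 'M03', 'M02') → -7
txn_id=82: ELSE → -65
txn_id=83: ELSE → -37
txn_id=84: amount < 4295 OR risk >= 67 → 80
txn_id=85: amount < 4067 AND merchant IN ('M01', 'M03', 'M02') → -69
txn_id=86: amount < 4067 AND merchant IN ('M01', 'M03', 'M02') → -56
txn_id=87: amount < 4295 OR risk >= 67 → 98
txn_id=88: amount < 4295 OR risk >= 67 → 96
txn_id=89: amount < 4295 OR risk >= 67 → 8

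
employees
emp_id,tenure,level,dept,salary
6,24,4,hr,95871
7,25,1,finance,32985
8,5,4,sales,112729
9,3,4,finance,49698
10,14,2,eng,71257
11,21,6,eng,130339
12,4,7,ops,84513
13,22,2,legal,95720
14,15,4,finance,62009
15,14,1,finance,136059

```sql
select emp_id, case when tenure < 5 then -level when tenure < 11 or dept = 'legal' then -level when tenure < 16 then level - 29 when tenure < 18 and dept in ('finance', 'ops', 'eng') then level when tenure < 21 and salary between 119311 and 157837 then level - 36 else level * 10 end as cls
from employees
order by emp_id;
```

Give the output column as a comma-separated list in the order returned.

emp_id=6: ELSE → 40
emp_id=7: ELSE → 10
emp_id=8: tenure < 11 or dept = 'legal' → -4
emp_id=9: tenure < 5 → -4
emp_id=10: tenure < 16 → -27
emp_id=11: ELSE → 60
emp_id=12: tenure < 5 → -7
emp_id=13: tenure < 11 or dept = 'legal' → -2
emp_id=14: tenure < 16 → -25
emp_id=15: tenure < 16 → -28

40, 10, -4, -4, -27, 60, -7, -2, -25, -28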